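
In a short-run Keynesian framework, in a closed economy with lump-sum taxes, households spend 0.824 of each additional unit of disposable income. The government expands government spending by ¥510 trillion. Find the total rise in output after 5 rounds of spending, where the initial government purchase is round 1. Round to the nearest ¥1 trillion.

Round 1 adds ΔG = ¥510 trillion; each later round is MPC = 0.824 times the previous.
After 5 rounds: 510 + 420.24 + 346.27776 + 285.33287424 + 235.11428837376 = ΔG·(1 − c^5)/(1 − c) = 510 × (1 − 0.379870928666624)/0.176 ≈ ¥1,797 trillion.

¥1,797 trillion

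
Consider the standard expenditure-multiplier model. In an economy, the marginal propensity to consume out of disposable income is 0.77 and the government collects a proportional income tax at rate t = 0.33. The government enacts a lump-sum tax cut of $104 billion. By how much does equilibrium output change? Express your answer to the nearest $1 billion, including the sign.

A lump-sum tax change of −$104 billion shifts disposable income by +$104 billion; first-round consumption changes by −c × ΔT = −0.77 × (−$104 billion) = +$80.08 billion.
Expenditure multiplier = 1/(1 − c(1−t)) = 1/(1 − 0.77×0.67) = 1/0.4841 ≈ 2.066.
The tax multiplier is −c × k ≈ −1.591, so ΔY = k × (−c·ΔT) = (+$80.08 billion) / 0.4841 ≈ +$165 billion.

+$165 billion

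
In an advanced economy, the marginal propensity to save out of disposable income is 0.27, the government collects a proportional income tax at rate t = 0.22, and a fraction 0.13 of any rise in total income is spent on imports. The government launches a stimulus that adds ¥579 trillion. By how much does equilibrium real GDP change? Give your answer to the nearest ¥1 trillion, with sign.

+¥1,033 trillion

MPC = 1 − MPS = 1 − 0.27 = 0.73.
Spending multiplier = 1/(1 − c(1−t) + m) = 1/(1 − 0.73×0.78 + 0.13) = 1/0.5606 ≈ 1.784.
ΔY = k × ΔG = (+¥579 trillion) / 0.5606 ≈ +¥1,033 trillion.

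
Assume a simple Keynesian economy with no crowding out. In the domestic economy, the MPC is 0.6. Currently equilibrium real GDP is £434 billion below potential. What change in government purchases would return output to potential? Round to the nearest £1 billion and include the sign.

Spending multiplier = 1/(1 − MPC) = 1/(1 − 0.6) = 1/0.4 = 2.5.
Need ΔY = +£434 billion, so ΔG = ΔY/k = (+£434 billion) × 0.4 ≈ +£174 billion.
The government should increase government purchases by £174 billion.

+£174 billion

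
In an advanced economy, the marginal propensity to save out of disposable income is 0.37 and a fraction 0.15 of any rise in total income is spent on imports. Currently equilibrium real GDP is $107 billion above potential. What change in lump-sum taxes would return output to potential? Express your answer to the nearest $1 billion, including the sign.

+$88 billion

MPC = 1 − MPS = 1 − 0.37 = 0.63.
Spending multiplier = 1/(1 − c + m) = 1/(1 − 0.63 + 0.15) = 1/0.52 ≈ 1.923.
Tax multiplier = −c·k = −0.63/0.52 ≈ −1.212. Need ΔY = −$107 billion, so ΔT = ΔY/(−c·k) = −(−$107 billion) × 0.52 / 0.63 ≈ +$88 billion.
The government should raise lump-sum taxes by $88 billion.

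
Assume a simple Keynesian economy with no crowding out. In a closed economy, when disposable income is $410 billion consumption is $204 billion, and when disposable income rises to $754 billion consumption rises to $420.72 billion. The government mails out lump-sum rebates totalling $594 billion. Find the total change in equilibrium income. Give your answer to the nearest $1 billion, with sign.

MPC = ΔC/ΔYd = (420.72 − 204)/(754 − 410) = 216.72/344 = 0.63.
A lump-sum tax change of −$594 billion shifts disposable income by +$594 billion; first-round consumption changes by −c × ΔT = −0.63 × (−$594 billion) = +$374.22 billion.
Expenditure multiplier = 1/(1 − MPC) = 1/(1 − 0.63) = 1/0.37 ≈ 2.703.
The tax multiplier is −c × k ≈ −1.703, so ΔY = k × (−c·ΔT) = (+$374.22 billion) / 0.37 ≈ +$1,011 billion.

+$1,011 billion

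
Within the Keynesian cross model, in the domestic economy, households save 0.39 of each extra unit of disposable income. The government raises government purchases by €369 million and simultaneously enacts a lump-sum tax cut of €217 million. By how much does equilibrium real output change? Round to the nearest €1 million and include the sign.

MPC = 1 − MPS = 1 − 0.39 = 0.61.
Expenditure multiplier = 1/(1 − MPC) = 1/(1 − 0.61) = 1/0.39 ≈ 2.564.
ΔG contributes k·ΔG = (+€369 million) / 0.39 ≈ +€946.2 million.
ΔT of −€217 million changes first-round spending by −c·ΔT = +€132.37 million, contributing k·(−c·ΔT) = (+€132.37 million) / 0.39 ≈ +€339.4 million.
Net ΔY = k(ΔG − c·ΔT) = (+€501.37 million) / 0.39 ≈ +€1,286 million.

+€1,286 million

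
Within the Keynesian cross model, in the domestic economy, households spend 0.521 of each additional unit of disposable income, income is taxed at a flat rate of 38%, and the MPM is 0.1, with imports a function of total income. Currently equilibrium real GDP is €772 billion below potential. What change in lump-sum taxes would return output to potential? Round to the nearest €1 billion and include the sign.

Spending multiplier = 1/(1 − c(1−t) + m) = 1/(1 − 0.521×0.62 + 0.1) = 1/0.77698 ≈ 1.287.
Tax multiplier = −c·k = −0.521/0.77698 ≈ −0.671. Need ΔY = +€772 billion, so ΔT = ΔY/(−c·k) = −(+€772 billion) × 0.77698 / 0.521 ≈ −€1,151 billion.
The government should cut lump-sum taxes by €1,151 billion.

−€1,151 billion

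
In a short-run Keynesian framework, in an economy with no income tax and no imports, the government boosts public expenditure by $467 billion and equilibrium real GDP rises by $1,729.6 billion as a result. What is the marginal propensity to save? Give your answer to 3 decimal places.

Implied spending multiplier k = ΔY/ΔG = 1,729.6/467 ≈ 3.7036.
Since k = 1/(1 − MPC), MPC = 1 − 1/k = 1 − ΔG/ΔY = 1 − 467/1,729.6 ≈ 0.730.
MPS = 1 − MPC = 0.270.

0.270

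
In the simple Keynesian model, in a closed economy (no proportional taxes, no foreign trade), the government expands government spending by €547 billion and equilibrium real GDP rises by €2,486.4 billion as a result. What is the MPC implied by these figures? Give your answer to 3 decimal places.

Implied spending multiplier k = ΔY/ΔG = 2,486.4/547 ≈ 4.5455.
Since k = 1/(1 − MPC), MPC = 1 − 1/k = 1 − ΔG/ΔY = 1 − 547/2,486.4 ≈ 0.780.

0.780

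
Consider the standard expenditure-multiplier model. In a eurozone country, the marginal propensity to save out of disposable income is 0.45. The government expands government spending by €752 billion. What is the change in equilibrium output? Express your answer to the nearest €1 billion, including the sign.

MPC = 1 − MPS = 1 − 0.45 = 0.55.
Government-spending multiplier = 1/(1 − MPC) = 1/(1 − 0.55) = 1/0.45 ≈ 2.222.
ΔY = k × ΔG = (+€752 billion) / 0.45 ≈ +€1,671 billion.

+€1,671 billion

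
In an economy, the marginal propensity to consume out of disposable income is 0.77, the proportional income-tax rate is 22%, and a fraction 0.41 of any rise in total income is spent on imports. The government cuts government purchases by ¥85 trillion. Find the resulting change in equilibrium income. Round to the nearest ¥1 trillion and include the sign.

Expenditure multiplier = 1/(1 − c(1−t) + m) = 1/(1 − 0.77×0.78 + 0.41) = 1/0.8094 ≈ 1.235.
ΔY = k × ΔG = (−¥85 trillion) / 0.8094 ≈ −¥105 trillion.

−¥105 trillion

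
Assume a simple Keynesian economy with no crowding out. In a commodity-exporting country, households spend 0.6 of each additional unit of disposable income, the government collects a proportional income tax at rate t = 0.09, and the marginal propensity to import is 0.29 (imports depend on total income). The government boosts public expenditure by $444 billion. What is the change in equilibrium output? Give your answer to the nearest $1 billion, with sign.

Spending multiplier = 1/(1 − c(1−t) + m) = 1/(1 − 0.6×0.91 + 0.29) = 1/0.744 ≈ 1.344.
ΔY = k × ΔG = (+$444 billion) / 0.744 ≈ +$597 billion.

+$597 billion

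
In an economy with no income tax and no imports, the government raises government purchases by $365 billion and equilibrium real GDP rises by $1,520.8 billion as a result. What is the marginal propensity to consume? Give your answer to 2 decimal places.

Implied spending multiplier k = ΔY/ΔG = 1,520.8/365 ≈ 4.1666.
Since k = 1/(1 − MPC), MPC = 1 − 1/k = 1 − ΔG/ΔY = 1 − 365/1,520.8 ≈ 0.76.

0.76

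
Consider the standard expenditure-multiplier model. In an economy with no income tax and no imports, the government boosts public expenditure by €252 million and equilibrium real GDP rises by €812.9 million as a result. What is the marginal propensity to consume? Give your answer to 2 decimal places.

Implied spending multiplier k = ΔY/ΔG = 812.9/252 ≈ 3.2258.
Since k = 1/(1 − MPC), MPC = 1 − 1/k = 1 − ΔG/ΔY = 1 − 252/812.9 ≈ 0.69.

0.69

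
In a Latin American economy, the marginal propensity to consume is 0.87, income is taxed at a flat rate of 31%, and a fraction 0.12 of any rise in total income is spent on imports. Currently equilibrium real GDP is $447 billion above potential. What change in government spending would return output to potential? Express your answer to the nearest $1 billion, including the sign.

Spending multiplier = 1/(1 − c(1−t) + m) = 1/(1 − 0.87×0.69 + 0.12) = 1/0.5197 ≈ 1.924.
Need ΔY = −$447 billion, so ΔG = ΔY/k = (−$447 billion) × 0.5197 ≈ −$232 billion.
The government should cut government spending by $232 billion.

−$232 billion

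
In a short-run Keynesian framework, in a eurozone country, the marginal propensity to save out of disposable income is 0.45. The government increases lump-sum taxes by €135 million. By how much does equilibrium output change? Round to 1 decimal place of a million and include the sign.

MPC = 1 − MPS = 1 − 0.45 = 0.55.
A lump-sum tax change of +€135 million shifts disposable income by −€135 million; first-round consumption changes by −c × ΔT = −0.55 × (+€135 million) = −€74.25 million.
Expenditure multiplier = 1/(1 − MPC) = 1/(1 − 0.55) = 1/0.45 ≈ 2.222.
The tax multiplier is −c × k ≈ −1.222, so ΔY = k × (−c·ΔT) = (−€74.25 million) / 0.45 = −€165 million.

−€165.0 million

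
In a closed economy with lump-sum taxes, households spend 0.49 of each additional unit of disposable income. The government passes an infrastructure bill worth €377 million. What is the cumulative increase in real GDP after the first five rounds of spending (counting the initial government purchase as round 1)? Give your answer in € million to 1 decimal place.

Round 1 adds ΔG = €377 million; each later round is MPC = 0.49 times the previous.
After 5 rounds: 377 + 184.73 + 90.5177 + 44.353673 + 21.73329977 = ΔG·(1 − c^5)/(1 − c) = 377 × (1 − 0.0282475249)/0.51 ≈ €718.3 million.

€718.3 million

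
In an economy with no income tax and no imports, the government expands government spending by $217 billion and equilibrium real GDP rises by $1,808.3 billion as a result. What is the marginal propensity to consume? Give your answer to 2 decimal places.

0.88

Implied spending multiplier k = ΔY/ΔG = 1,808.3/217 ≈ 8.3332.
Since k = 1/(1 − MPC), MPC = 1 − 1/k = 1 − ΔG/ΔY = 1 − 217/1,808.3 ≈ 0.88.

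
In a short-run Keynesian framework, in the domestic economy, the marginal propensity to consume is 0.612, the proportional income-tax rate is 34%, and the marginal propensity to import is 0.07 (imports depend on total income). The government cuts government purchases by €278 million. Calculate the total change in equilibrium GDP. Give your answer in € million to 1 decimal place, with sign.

Government-spending multiplier = 1/(1 − c(1−t) + m) = 1/(1 − 0.612×0.66 + 0.07) = 1/0.66608 ≈ 1.501.
ΔY = k × ΔG = (−€278 million) / 0.66608 ≈ −€417.4 million.

−€417.4 million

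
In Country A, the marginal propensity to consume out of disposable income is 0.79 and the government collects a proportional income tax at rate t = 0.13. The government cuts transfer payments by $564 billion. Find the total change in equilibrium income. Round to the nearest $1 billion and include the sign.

−$1,425 billion

The transfer change shifts disposable income by −$564 billion, so first-round consumption changes by c·ΔTR = 0.79 × (−$564 billion) = −$445.56 billion.
Expenditure multiplier = 1/(1 − c(1−t)) = 1/(1 − 0.79×0.87) = 1/0.3127 ≈ 3.198.
The transfer multiplier is c × k ≈ 2.526, so ΔY = k × (c·ΔTR) = (−$445.56 billion) / 0.3127 ≈ −$1,425 billion.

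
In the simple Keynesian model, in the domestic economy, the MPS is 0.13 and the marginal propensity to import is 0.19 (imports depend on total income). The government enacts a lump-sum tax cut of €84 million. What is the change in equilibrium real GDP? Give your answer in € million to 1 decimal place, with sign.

+€228.4 million

MPC = 1 − MPS = 1 − 0.13 = 0.87.
A lump-sum tax change of −€84 million shifts disposable income by +€84 million; first-round consumption changes by −c × ΔT = −0.87 × (−€84 million) = +€73.08 million.
Expenditure multiplier = 1/(1 − c + m) = 1/(1 − 0.87 + 0.19) = 1/0.32 = 3.125.
The tax multiplier is −c × k ≈ −2.719, so ΔY = k × (−c·ΔT) = (+€73.08 million) / 0.32 ≈ +€228.4 million.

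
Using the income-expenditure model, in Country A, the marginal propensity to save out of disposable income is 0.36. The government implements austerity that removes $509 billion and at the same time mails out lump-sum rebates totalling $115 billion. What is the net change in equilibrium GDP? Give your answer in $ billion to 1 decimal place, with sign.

−$1,209.4 billion

MPC = 1 − MPS = 1 − 0.36 = 0.64.
Expenditure multiplier = 1/(1 − MPC) = 1/(1 − 0.64) = 1/0.36 ≈ 2.778.
ΔG contributes k·ΔG = (−$509 billion) / 0.36 ≈ −$1,413.9 billion.
ΔT of −$115 billion changes first-round spending by −c·ΔT = +$73.6 billion, contributing k·(−c·ΔT) = (+$73.6 billion) / 0.36 ≈ +$204.4 billion.
Net ΔY = k(ΔG − c·ΔT) = (−$435.4 billion) / 0.36 ≈ −$1,209.4 billion.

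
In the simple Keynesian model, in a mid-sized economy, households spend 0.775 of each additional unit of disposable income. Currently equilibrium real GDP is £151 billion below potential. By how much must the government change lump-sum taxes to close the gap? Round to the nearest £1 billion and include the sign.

−£44 billion

Spending multiplier = 1/(1 − MPC) = 1/(1 − 0.775) = 1/0.225 ≈ 4.444.
Tax multiplier = −c·k = −0.775/0.225 ≈ −3.444. Need ΔY = +£151 billion, so ΔT = ΔY/(−c·k) = −(+£151 billion) × 0.225 / 0.775 ≈ −£44 billion.
The government should cut lump-sum taxes by £44 billion.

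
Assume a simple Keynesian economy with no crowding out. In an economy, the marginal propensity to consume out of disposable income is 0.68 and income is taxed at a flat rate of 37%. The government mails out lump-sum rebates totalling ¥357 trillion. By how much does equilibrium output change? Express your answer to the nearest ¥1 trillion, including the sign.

+¥425 trillion

A lump-sum tax change of −¥357 trillion shifts disposable income by +¥357 trillion; first-round consumption changes by −c × ΔT = −0.68 × (−¥357 trillion) = +¥242.76 trillion.
Expenditure multiplier = 1/(1 − c(1−t)) = 1/(1 − 0.68×0.63) = 1/0.5716 ≈ 1.749.
The tax multiplier is −c × k ≈ −1.19, so ΔY = k × (−c·ΔT) = (+¥242.76 trillion) / 0.5716 ≈ +¥425 trillion.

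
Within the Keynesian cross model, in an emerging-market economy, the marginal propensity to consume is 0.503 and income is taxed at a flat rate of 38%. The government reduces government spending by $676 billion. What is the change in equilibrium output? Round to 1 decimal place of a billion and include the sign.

−$982.4 billion

Expenditure multiplier = 1/(1 − c(1−t)) = 1/(1 − 0.503×0.62) = 1/0.68814 ≈ 1.453.
ΔY = k × ΔG = (−$676 billion) / 0.68814 ≈ −$982.4 billion.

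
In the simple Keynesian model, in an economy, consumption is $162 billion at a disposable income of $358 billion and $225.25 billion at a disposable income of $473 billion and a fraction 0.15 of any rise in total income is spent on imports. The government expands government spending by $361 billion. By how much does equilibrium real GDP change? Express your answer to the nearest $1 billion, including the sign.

+$602 billion

MPC = ΔC/ΔYd = (225.25 − 162)/(473 − 358) = 63.25/115 = 0.55.
Expenditure multiplier = 1/(1 − c + m) = 1/(1 − 0.55 + 0.15) = 1/0.6 ≈ 1.667.
ΔY = k × ΔG = (+$361 billion) / 0.6 ≈ +$602 billion.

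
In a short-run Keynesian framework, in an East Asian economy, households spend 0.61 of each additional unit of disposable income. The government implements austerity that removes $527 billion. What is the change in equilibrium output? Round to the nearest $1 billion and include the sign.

−$1,351 billion

Expenditure multiplier = 1/(1 − MPC) = 1/(1 − 0.61) = 1/0.39 ≈ 2.564.
ΔY = k × ΔG = (−$527 billion) / 0.39 ≈ −$1,351 billion.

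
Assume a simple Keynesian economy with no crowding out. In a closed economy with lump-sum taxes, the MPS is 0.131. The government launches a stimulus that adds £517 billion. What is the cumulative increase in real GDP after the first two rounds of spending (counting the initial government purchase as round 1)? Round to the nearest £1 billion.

MPC = 1 − MPS = 1 − 0.131 = 0.869.
Round 1 adds ΔG = £517 billion; each later round is MPC = 0.869 times the previous.
After 2 rounds: 517 + 449.273 = ΔG·(1 − c^2)/(1 − c) = 517 × (1 − 0.755161)/0.131 ≈ £966 billion.

£966 billion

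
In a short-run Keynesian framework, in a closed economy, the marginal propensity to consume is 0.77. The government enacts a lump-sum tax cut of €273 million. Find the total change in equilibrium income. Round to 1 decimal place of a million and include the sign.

A lump-sum tax change of −€273 million shifts disposable income by +€273 million; first-round consumption changes by −c × ΔT = −0.77 × (−€273 million) = +€210.21 million.
Expenditure multiplier = 1/(1 − MPC) = 1/(1 − 0.77) = 1/0.23 ≈ 4.348.
The tax multiplier is −c × k ≈ −3.348, so ΔY = k × (−c·ΔT) = (+€210.21 million) / 0.23 ≈ +€914 million.

+€914.0 million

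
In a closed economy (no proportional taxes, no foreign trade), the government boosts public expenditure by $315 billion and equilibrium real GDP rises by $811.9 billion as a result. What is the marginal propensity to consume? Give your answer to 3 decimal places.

0.612

Implied spending multiplier k = ΔY/ΔG = 811.9/315 ≈ 2.5775.
Since k = 1/(1 − MPC), MPC = 1 − 1/k = 1 − ΔG/ΔY = 1 − 315/811.9 ≈ 0.612.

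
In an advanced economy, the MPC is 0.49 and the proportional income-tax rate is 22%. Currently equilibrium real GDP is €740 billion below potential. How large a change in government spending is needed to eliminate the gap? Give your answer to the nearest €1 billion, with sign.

+€457 billion

Spending multiplier = 1/(1 − c(1−t)) = 1/(1 − 0.49×0.78) = 1/0.6178 ≈ 1.619.
Need ΔY = +€740 billion, so ΔG = ΔY/k = (+€740 billion) × 0.6178 ≈ +€457 billion.
The government should increase government spending by €457 billion.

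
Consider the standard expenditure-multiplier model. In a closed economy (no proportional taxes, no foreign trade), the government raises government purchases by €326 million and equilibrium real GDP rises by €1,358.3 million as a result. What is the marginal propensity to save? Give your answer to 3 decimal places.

0.240

Implied spending multiplier k = ΔY/ΔG = 1,358.3/326 ≈ 4.1666.
Since k = 1/(1 − MPC), MPC = 1 − 1/k = 1 − ΔG/ΔY = 1 − 326/1,358.3 ≈ 0.760.
MPS = 1 − MPC = 0.240.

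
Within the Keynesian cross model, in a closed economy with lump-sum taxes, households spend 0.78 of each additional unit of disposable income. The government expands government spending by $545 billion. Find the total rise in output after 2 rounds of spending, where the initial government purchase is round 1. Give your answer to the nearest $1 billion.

$970 billion

Round 1 adds ΔG = $545 billion; each later round is MPC = 0.78 times the previous.
After 2 rounds: 545 + 425.1 = ΔG·(1 − c^2)/(1 − c) = 545 × (1 − 0.6084)/0.22 ≈ $970 billion.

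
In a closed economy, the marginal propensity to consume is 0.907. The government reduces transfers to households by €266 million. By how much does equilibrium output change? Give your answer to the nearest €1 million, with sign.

The transfer change shifts disposable income by −€266 million, so first-round consumption changes by c·ΔTR = 0.907 × (−€266 million) = −€241.262 million.
Expenditure multiplier = 1/(1 − MPC) = 1/(1 − 0.907) = 1/0.093 ≈ 10.753.
The transfer multiplier is c × k ≈ 9.753, so ΔY = k × (c·ΔTR) = (−€241.262 million) / 0.093 ≈ −€2,594 million.

−€2,594 million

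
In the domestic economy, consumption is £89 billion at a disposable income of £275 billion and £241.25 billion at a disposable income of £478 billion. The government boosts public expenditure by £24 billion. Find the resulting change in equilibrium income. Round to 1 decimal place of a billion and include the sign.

+£96.0 billion

MPC = ΔC/ΔYd = (241.25 − 89)/(478 − 275) = 152.25/203 = 0.75.
Expenditure multiplier = 1/(1 − MPC) = 1/(1 − 0.75) = 1/0.25 = 4.
ΔY = k × ΔG = (+£24 billion) / 0.25 = +£96 billion.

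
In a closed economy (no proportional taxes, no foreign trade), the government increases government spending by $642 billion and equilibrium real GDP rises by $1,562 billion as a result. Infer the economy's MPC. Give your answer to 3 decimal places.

0.589

Implied spending multiplier k = ΔY/ΔG = 1,562/642 ≈ 2.433.
Since k = 1/(1 − MPC), MPC = 1 − 1/k = 1 − ΔG/ΔY = 1 − 642/1,562 ≈ 0.589.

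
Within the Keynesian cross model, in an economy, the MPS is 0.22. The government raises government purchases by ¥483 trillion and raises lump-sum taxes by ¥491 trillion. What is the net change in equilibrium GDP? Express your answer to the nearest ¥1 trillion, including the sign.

+¥455 trillion

MPC = 1 − MPS = 1 − 0.22 = 0.78.
Expenditure multiplier = 1/(1 − MPC) = 1/(1 − 0.78) = 1/0.22 ≈ 4.545.
ΔG contributes k·ΔG = (+¥483 trillion) / 0.22 ≈ +¥2,195.5 trillion.
ΔT of +¥491 trillion changes first-round spending by −c·ΔT = −¥382.98 trillion, contributing k·(−c·ΔT) = (−¥382.98 trillion) / 0.22 ≈ −¥1,740.8 trillion.
Net ΔY = k(ΔG − c·ΔT) = (+¥100.02 trillion) / 0.22 ≈ +¥455 trillion.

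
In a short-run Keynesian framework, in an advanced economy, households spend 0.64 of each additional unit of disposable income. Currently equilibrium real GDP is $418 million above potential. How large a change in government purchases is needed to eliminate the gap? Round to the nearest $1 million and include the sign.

−$150 million

Spending multiplier = 1/(1 − MPC) = 1/(1 − 0.64) = 1/0.36 ≈ 2.778.
Need ΔY = −$418 million, so ΔG = ΔY/k = (−$418 million) × 0.36 ≈ −$150 million.
The government should cut government purchases by $150 million.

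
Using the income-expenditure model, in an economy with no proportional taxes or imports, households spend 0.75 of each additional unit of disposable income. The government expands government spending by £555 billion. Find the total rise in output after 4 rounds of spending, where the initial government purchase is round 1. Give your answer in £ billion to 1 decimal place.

£1,517.6 billion

Round 1 adds ΔG = £555 billion; each later round is MPC = 0.75 times the previous.
After 4 rounds: 555 + 416.25 + 312.1875 + 234.140625 = ΔG·(1 − c^4)/(1 − c) = 555 × (1 − 0.31640625)/0.25 ≈ £1,517.6 billion.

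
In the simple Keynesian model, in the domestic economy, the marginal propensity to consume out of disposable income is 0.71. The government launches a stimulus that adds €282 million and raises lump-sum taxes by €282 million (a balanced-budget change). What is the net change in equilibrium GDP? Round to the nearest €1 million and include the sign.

+€282 million

Expenditure multiplier = 1/(1 − MPC) = 1/(1 − 0.71) = 1/0.29 ≈ 3.448.
ΔG contributes k·ΔG = (+€282 million) / 0.29 ≈ +€972.4 million.
ΔT of +€282 million changes first-round spending by −c·ΔT = −€200.22 million, contributing k·(−c·ΔT) = (−€200.22 million) / 0.29 ≈ −€690.4 million.
With ΔG = ΔT and no other leakages, the balanced-budget multiplier is 1, so ΔY = ΔG = +€282 million.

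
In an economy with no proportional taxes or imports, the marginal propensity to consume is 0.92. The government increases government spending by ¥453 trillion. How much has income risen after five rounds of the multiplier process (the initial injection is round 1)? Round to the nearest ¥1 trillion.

¥1,930 trillion

Round 1 adds ΔG = ¥453 trillion; each later round is MPC = 0.92 times the previous.
After 5 rounds: 453 + 416.76 + 383.4192 + 352.745664 + 324.52601088 = ΔG·(1 − c^5)/(1 − c) = 453 × (1 − 0.6590815232)/0.08 ≈ ¥1,930 trillion.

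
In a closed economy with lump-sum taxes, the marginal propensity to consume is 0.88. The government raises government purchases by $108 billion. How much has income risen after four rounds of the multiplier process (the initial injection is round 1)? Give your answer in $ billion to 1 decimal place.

$360.3 billion

Round 1 adds ΔG = $108 billion; each later round is MPC = 0.88 times the previous.
After 4 rounds: 108 + 95.04 + 83.6352 + 73.598976 = ΔG·(1 − c^4)/(1 − c) = 108 × (1 − 0.59969536)/0.12 ≈ $360.3 billion.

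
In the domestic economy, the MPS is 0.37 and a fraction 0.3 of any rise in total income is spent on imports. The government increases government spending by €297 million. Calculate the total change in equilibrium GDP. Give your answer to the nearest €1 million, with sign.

+€443 million

MPC = 1 − MPS = 1 − 0.37 = 0.63.
Expenditure multiplier = 1/(1 − c + m) = 1/(1 − 0.63 + 0.3) = 1/0.67 ≈ 1.493.
ΔY = k × ΔG = (+€297 million) / 0.67 ≈ +€443 million.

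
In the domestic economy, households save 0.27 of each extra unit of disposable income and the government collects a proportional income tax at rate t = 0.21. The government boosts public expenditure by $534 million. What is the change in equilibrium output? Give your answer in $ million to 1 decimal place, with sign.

+$1,261.5 million

MPC = 1 − MPS = 1 − 0.27 = 0.73.
Spending multiplier = 1/(1 − c(1−t)) = 1/(1 − 0.73×0.79) = 1/0.4233 ≈ 2.362.
ΔY = k × ΔG = (+$534 million) / 0.4233 ≈ +$1,261.5 million.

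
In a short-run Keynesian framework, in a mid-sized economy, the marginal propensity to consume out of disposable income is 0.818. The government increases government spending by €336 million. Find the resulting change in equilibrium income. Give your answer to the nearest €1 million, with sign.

Spending multiplier = 1/(1 − MPC) = 1/(1 − 0.818) = 1/0.182 ≈ 5.495.
ΔY = k × ΔG = (+€336 million) / 0.182 ≈ +€1,846 million.

+€1,846 million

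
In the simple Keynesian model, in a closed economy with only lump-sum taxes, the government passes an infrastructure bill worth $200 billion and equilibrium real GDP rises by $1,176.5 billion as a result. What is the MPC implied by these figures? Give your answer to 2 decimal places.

Implied spending multiplier k = ΔY/ΔG = 1,176.5/200 = 5.8825.
Since k = 1/(1 − MPC), MPC = 1 − 1/k = 1 − ΔG/ΔY = 1 − 200/1,176.5 ≈ 0.83.

0.83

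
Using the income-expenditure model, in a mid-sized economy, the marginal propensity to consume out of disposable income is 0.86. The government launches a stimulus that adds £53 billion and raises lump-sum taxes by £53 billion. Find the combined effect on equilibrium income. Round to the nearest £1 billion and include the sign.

+£53 billion

Expenditure multiplier = 1/(1 − MPC) = 1/(1 − 0.86) = 1/0.14 ≈ 7.143.
ΔG contributes k·ΔG = (+£53 billion) / 0.14 ≈ +£378.6 billion.
ΔT of +£53 billion changes first-round spending by −c·ΔT = −£45.58 billion, contributing k·(−c·ΔT) = (−£45.58 billion) / 0.14 ≈ −£325.6 billion.
With ΔG = ΔT and no other leakages, the balanced-budget multiplier is 1, so ΔY = ΔG = +£53 billion.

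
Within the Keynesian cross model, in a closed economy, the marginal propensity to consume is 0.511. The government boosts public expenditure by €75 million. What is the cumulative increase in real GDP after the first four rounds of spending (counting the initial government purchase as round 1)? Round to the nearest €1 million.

€143 million

Round 1 adds ΔG = €75 million; each later round is MPC = 0.511 times the previous.
After 4 rounds: 75 + 38.325 + 19.584075 + 10.007462325 = ΔG·(1 − c^4)/(1 − c) = 75 × (1 − 0.068184176641)/0.489 ≈ €143 million.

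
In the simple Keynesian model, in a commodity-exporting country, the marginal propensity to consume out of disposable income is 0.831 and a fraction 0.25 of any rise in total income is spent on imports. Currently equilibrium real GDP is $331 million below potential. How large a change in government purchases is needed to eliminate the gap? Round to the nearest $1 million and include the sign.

+$139 million

Spending multiplier = 1/(1 − c + m) = 1/(1 − 0.831 + 0.25) = 1/0.419 ≈ 2.387.
Need ΔY = +$331 million, so ΔG = ΔY/k = (+$331 million) × 0.419 ≈ +$139 million.
The government should increase government purchases by $139 million.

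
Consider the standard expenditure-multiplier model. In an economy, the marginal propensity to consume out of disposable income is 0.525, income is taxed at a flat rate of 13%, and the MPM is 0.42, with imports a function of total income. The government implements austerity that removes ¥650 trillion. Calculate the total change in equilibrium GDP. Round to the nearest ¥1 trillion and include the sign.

−¥675 trillion

Expenditure multiplier = 1/(1 − c(1−t) + m) = 1/(1 − 0.525×0.87 + 0.42) = 1/0.96325 ≈ 1.038.
ΔY = k × ΔG = (−¥650 trillion) / 0.96325 ≈ −¥675 trillion.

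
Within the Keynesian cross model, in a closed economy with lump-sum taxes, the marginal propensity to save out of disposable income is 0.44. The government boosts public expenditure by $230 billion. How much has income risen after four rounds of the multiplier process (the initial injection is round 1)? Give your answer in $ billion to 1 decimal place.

$471.3 billion

MPC = 1 − MPS = 1 − 0.44 = 0.56.
Round 1 adds ΔG = $230 billion; each later round is MPC = 0.56 times the previous.
After 4 rounds: 230 + 128.8 + 72.128 + 40.39168 = ΔG·(1 − c^4)/(1 − c) = 230 × (1 − 0.09834496)/0.44 ≈ $471.3 billion.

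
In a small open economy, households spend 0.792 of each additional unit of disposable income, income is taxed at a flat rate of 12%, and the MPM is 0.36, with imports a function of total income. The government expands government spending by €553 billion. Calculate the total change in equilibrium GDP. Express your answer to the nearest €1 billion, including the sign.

Government-spending multiplier = 1/(1 − c(1−t) + m) = 1/(1 − 0.792×0.88 + 0.36) = 1/0.66304 ≈ 1.508.
ΔY = k × ΔG = (+€553 billion) / 0.66304 ≈ +€834 billion.

+€834 billion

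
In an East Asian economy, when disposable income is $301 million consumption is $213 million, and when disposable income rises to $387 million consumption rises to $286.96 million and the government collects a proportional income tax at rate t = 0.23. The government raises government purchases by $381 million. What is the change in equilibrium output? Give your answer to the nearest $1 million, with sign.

+$1,128 million

MPC = ΔC/ΔYd = (286.96 − 213)/(387 − 301) = 73.96/86 = 0.86.
Spending multiplier = 1/(1 − c(1−t)) = 1/(1 − 0.86×0.77) = 1/0.3378 ≈ 2.96.
ΔY = k × ΔG = (+$381 million) / 0.3378 ≈ +$1,128 million.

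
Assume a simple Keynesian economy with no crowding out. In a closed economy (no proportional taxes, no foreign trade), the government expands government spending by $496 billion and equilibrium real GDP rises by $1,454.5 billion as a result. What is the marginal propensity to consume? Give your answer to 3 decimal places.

0.659

Implied spending multiplier k = ΔY/ΔG = 1,454.5/496 ≈ 2.9325.
Since k = 1/(1 − MPC), MPC = 1 − 1/k = 1 − ΔG/ΔY = 1 − 496/1,454.5 ≈ 0.659.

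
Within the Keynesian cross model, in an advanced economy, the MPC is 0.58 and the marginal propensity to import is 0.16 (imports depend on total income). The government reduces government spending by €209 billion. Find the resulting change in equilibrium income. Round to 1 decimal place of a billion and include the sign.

−€360.3 billion

Expenditure multiplier = 1/(1 − c + m) = 1/(1 − 0.58 + 0.16) = 1/0.58 ≈ 1.724.
ΔY = k × ΔG = (−€209 billion) / 0.58 ≈ −€360.3 billion.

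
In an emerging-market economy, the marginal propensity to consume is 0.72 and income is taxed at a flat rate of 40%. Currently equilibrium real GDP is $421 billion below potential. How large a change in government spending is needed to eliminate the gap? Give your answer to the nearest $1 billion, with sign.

+$239 billion

Spending multiplier = 1/(1 − c(1−t)) = 1/(1 − 0.72×0.6) = 1/0.568 ≈ 1.761.
Need ΔY = +$421 billion, so ΔG = ΔY/k = (+$421 billion) × 0.568 ≈ +$239 billion.
The government should increase government spending by $239 billion.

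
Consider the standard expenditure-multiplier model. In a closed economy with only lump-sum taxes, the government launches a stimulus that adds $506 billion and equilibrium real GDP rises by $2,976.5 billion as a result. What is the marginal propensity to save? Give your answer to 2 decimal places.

Implied spending multiplier k = ΔY/ΔG = 2,976.5/506 ≈ 5.8824.
Since k = 1/(1 − MPC), MPC = 1 − 1/k = 1 − ΔG/ΔY = 1 − 506/2,976.5 ≈ 0.83.
MPS = 1 − MPC = 0.17.

0.17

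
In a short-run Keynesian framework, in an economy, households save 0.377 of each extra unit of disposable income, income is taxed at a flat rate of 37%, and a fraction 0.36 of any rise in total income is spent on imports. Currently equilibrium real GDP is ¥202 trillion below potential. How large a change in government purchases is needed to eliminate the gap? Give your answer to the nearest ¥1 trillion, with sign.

MPC = 1 − MPS = 1 − 0.377 = 0.623.
Spending multiplier = 1/(1 − c(1−t) + m) = 1/(1 − 0.623×0.63 + 0.36) = 1/0.96751 ≈ 1.034.
Need ΔY = +¥202 trillion, so ΔG = ΔY/k = (+¥202 trillion) × 0.96751 ≈ +¥195 trillion.
The government should increase government purchases by ¥195 trillion.

+¥195 trillion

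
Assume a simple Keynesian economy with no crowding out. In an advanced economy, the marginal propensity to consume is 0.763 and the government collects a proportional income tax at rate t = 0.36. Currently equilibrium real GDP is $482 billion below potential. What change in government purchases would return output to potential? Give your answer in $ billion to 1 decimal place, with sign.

+$246.6 billion

Spending multiplier = 1/(1 − c(1−t)) = 1/(1 − 0.763×0.64) = 1/0.51168 ≈ 1.954.
Need ΔY = +$482 billion, so ΔG = ΔY/k = (+$482 billion) × 0.51168 ≈ +$246.6 billion.
The government should increase government purchases by $246.6 billion.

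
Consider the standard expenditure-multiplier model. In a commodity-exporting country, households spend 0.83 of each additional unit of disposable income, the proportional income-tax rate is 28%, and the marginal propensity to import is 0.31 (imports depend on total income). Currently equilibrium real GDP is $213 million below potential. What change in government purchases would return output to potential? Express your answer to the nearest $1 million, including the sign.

Spending multiplier = 1/(1 − c(1−t) + m) = 1/(1 − 0.83×0.72 + 0.31) = 1/0.7124 ≈ 1.404.
Need ΔY = +$213 million, so ΔG = ΔY/k = (+$213 million) × 0.7124 ≈ +$152 million.
The government should increase government purchases by $152 million.

+$152 million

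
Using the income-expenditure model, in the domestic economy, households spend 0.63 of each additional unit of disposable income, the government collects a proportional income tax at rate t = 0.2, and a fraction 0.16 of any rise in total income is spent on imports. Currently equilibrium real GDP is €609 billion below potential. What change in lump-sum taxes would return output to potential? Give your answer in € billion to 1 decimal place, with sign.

Spending multiplier = 1/(1 − c(1−t) + m) = 1/(1 − 0.63×0.8 + 0.16) = 1/0.656 ≈ 1.524.
Tax multiplier = −c·k = −0.63/0.656 ≈ −0.96. Need ΔY = +€609 billion, so ΔT = ΔY/(−c·k) = −(+€609 billion) × 0.656 / 0.63 ≈ −€634.1 billion.
The government should cut lump-sum taxes by €634.1 billion.

−€634.1 billion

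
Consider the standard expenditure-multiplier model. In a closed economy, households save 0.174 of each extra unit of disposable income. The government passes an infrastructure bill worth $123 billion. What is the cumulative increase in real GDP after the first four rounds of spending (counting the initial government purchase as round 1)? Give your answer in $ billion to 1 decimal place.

MPC = 1 − MPS = 1 − 0.174 = 0.826.
Round 1 adds ΔG = $123 billion; each later round is MPC = 0.826 times the previous.
After 4 rounds: 123 + 101.598 + 83.919948 + 69.317877048 = ΔG·(1 − c^4)/(1 − c) = 123 × (1 − 0.465500540176)/0.174 ≈ $377.8 billion.

$377.8 billion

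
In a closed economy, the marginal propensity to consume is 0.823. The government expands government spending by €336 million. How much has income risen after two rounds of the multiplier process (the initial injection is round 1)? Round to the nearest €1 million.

Round 1 adds ΔG = €336 million; each later round is MPC = 0.823 times the previous.
After 2 rounds: 336 + 276.528 = ΔG·(1 − c^2)/(1 − c) = 336 × (1 − 0.677329)/0.177 ≈ €613 million.

€613 million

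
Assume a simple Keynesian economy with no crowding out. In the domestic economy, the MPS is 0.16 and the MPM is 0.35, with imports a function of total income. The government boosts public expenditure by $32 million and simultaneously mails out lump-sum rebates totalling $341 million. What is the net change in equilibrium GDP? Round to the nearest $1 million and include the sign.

MPC = 1 − MPS = 1 − 0.16 = 0.84.
Expenditure multiplier = 1/(1 − c + m) = 1/(1 − 0.84 + 0.35) = 1/0.51 ≈ 1.961.
ΔG contributes k·ΔG = (+$32 million) / 0.51 ≈ +$62.7 million.
ΔT of −$341 million changes first-round spending by −c·ΔT = +$286.44 million, contributing k·(−c·ΔT) = (+$286.44 million) / 0.51 ≈ +$561.6 million.
Net ΔY = k(ΔG − c·ΔT) = (+$318.44 million) / 0.51 ≈ +$624 million.

+$624 million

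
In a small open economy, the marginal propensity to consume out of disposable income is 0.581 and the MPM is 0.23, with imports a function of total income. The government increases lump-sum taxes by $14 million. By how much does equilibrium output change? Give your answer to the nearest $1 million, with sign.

A lump-sum tax change of +$14 million shifts disposable income by −$14 million; first-round consumption changes by −c × ΔT = −0.581 × (+$14 million) = −$8.134 million.
Expenditure multiplier = 1/(1 − c + m) = 1/(1 − 0.581 + 0.23) = 1/0.649 ≈ 1.541.
The tax multiplier is −c × k ≈ −0.895, so ΔY = k × (−c·ΔT) = (−$8.134 million) / 0.649 ≈ −$13 million.

−$13 million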